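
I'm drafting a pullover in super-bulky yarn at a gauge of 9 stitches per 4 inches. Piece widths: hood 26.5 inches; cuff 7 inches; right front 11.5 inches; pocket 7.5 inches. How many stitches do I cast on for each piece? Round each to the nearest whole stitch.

hood 60; cuff 16; right front 26; pocket 17.

Rate = 9/4 = 2.25 sts per in.
hood: 26.5 × 2.25 = 59.62 → 60.
cuff: 7 × 2.25 = 15.75 → 16.
right front: 11.5 × 2.25 = 25.88 → 26.
pocket: 7.5 × 2.25 = 16.88 → 17.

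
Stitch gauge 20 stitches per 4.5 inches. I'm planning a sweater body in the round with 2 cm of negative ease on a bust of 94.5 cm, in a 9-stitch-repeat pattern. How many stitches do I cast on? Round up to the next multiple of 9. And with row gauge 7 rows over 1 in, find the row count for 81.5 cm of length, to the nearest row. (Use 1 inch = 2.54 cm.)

Cast on 162 stitches; work 225 rows.

Finished = 94.5 − 2 = 92.5 cm.
92.5 cm × 1/2.54 = 36.42 inches.
20/4.5 = 4.444 sts per in; 36.42 × 4.444 = 161.85 sts.
Next multiple of 9 → 162.
81.5 cm = 32.09 inches; × 7 = 224.61 → 225 rows.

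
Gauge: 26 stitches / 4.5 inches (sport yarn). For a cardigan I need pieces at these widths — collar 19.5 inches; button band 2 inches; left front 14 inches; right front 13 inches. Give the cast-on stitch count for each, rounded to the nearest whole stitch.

Rate = 26/4.5 = 5.778 sts per in.
collar: 19.5 × 5.778 = 112.67 → 113.
button band: 2 × 5.778 = 11.56 → 12.
left front: 14 × 5.778 = 80.89 → 81.
right front: 13 × 5.778 = 75.11 → 75.

collar 113; button band 12; left front 81; right front 75.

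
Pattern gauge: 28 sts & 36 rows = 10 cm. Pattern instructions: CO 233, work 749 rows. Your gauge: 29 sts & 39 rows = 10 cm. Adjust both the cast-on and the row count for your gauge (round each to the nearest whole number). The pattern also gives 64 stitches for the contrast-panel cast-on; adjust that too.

Cast on 241 stitches; work 811 rows; contrast-panel cast-on 66 stitches.

Stitches: 233 × 29/28 = 241.32 → 241.
Rows: 749 × 39/36 = 811.42 → 811.
contrast-panel cast-on: 64 × 29/28 = 66.29 → 66.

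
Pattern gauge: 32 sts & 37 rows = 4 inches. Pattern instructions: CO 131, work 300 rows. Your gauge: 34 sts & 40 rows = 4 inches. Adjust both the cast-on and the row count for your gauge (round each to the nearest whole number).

Stitches: 131 × 34/32 = 139.19 → 139.
Rows: 300 × 40/37 = 324.32 → 324.

Cast on 139 stitches; work 324 rows.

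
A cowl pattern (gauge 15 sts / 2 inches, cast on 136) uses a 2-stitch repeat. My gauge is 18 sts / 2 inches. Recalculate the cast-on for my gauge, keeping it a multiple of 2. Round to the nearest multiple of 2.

CO 164 sts.

136 × 18 / 15 = 163.20.
Nearest multiple of 2: 164.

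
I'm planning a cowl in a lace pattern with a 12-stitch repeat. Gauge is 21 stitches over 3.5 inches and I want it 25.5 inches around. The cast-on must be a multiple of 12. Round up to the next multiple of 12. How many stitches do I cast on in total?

21 / 3.5 = 6 sts per inch.
25.5 × 6 = 153.00 sts.
Next multiple of 12: 156.

156 stitches.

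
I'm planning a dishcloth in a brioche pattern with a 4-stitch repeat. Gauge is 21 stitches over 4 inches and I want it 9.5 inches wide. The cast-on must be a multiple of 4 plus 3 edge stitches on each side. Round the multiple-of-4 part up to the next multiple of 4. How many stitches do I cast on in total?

21 / 4 = 5.25 sts per inch.
9.5 × 5.25 = 49.88 sts.
Less 6 edge sts → 43.88 for the repeat.
Next multiple of 4: 44.
Add back 6 edge sts → 50.

Cast on 50 stitches.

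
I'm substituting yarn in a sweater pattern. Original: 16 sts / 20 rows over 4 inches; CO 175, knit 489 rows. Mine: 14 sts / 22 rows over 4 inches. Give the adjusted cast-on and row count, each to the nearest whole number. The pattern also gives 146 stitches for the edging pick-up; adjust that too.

Stitches: 175 × 14/16 = 153.12 → 153.
Rows: 489 × 22/20 = 537.90 → 538.
edging pick-up: 146 × 14/16 = 127.75 → 128.

Cast on 153 stitches; work 538 rows; edging pick-up 128 stitches.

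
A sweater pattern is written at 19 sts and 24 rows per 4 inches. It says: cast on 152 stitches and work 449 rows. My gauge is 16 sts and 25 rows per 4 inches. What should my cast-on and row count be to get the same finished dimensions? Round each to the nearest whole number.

Cast on 128 stitches; work 468 rows.

Stitches: 152 × 16/19 = 128.00 → 128.
Rows: 449 × 25/24 = 467.71 → 468.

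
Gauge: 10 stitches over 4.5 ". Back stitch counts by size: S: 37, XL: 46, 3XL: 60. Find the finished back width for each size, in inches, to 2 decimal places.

10/4.5 = 2.222 sts per in.
S: 37 / 2.222 = 16.650 → 16.65 in.
XL: 46 / 2.222 = 20.700 → 20.70 in.
3XL: 60 / 2.222 = 27.000 → 27.00 in.

S 16.65 inches; XL 20.70 inches; 3XL 27.00 inches.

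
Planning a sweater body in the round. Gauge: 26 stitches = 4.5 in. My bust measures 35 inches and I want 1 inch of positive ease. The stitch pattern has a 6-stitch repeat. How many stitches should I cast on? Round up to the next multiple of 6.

CO 210 sts.

Finished = 35 + 1 = 36 inches.
26 / 4.5 = 5.778 sts/in.
36 × 5.778 = 208.00 sts.
Next multiple of 6: 210.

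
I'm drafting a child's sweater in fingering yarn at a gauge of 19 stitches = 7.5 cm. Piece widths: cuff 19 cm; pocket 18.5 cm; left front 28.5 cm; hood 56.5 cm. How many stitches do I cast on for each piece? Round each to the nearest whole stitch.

cuff 48; pocket 47; left front 72; hood 143.

Rate = 19/7.5 = 2.533 sts per cm.
cuff: 19 × 2.533 = 48.13 → 48.
pocket: 18.5 × 2.533 = 46.87 → 47.
left front: 28.5 × 2.533 = 72.20 → 72.
hood: 56.5 × 2.533 = 143.13 → 143.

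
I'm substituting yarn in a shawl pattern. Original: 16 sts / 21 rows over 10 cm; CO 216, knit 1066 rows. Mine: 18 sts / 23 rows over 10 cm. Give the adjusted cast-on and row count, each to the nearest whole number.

Stitches: 216 × 18/16 = 243.00 → 243.
Rows: 1066 × 23/21 = 1167.52 → 1168.

Cast on 243 stitches; work 1168 rows.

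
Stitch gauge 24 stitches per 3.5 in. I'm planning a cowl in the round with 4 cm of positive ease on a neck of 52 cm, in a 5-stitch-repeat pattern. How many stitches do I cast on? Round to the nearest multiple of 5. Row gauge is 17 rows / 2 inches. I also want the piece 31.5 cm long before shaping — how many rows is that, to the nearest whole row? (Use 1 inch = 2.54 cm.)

Cast on 150 stitches; work 105 rows.

Finished = 52 + 4 = 56 cm.
56 cm × 1/2.54 = 22.05 inches.
24/3.5 = 6.857 sts per in; 22.05 × 6.857 = 151.18 sts.
Nearest multiple of 5 → 150.
31.5 cm = 12.40 inches; × 8.5 = 105.41 → 105 rows.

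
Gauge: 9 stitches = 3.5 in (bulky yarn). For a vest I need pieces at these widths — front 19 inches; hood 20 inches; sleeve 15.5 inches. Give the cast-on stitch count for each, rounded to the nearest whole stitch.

front 49; hood 51; sleeve 40.

Rate = 9/3.5 = 2.571 sts per in.
front: 19 × 2.571 = 48.86 → 49.
hood: 20 × 2.571 = 51.43 → 51.
sleeve: 15.5 × 2.571 = 39.86 → 40.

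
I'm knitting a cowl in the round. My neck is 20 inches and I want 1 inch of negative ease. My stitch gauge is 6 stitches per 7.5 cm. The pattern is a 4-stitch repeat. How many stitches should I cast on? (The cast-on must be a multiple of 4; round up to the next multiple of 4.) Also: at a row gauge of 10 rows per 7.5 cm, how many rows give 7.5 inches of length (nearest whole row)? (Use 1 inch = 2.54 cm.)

Finished = 20 − 1 = 19 inches.
19 inches × 2.54 = 48.26 cm.
6/7.5 = 0.8 sts per cm; 48.26 × 0.8 = 38.61 sts.
Next multiple of 4 → 40.
7.5 inches = 19.05 cm; × 1.333 = 25.40 → 25 rows.

Cast on 40 stitches; work 25 rows.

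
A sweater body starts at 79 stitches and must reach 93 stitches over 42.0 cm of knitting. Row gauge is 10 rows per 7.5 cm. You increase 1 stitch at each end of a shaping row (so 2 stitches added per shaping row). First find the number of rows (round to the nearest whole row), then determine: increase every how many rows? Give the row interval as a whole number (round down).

Rows = 42.0 × 1.333 = 56.0 → 56 rows.
Stitches to add: 14 → 7 shaping rows (at 2 st each).
56 / 7 = 8.00 → every 8 rows.

Increase every 8th row.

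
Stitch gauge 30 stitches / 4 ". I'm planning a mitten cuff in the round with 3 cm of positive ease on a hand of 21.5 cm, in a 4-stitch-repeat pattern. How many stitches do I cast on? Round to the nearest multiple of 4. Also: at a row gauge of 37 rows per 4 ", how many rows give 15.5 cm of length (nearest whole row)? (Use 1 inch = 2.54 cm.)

Finished = 21.5 + 3 = 24.5 cm.
24.5 cm × 1/2.54 = 9.65 inches.
30/4 = 7.5 sts per in; 9.65 × 7.5 = 72.34 sts.
Nearest multiple of 4 → 72.
15.5 cm = 6.10 inches; × 9.25 = 56.45 → 56 rows.

Cast on 72 stitches; work 56 rows.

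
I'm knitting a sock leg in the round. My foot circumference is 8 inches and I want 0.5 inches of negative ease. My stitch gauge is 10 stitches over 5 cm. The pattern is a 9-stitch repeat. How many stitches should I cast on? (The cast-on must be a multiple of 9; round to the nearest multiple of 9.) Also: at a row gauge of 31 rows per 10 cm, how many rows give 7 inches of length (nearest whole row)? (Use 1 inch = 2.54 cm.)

Cast on 36 stitches; work 55 rows.

Finished = 8 − 0.5 = 7.5 inches.
7.5 inches × 2.54 = 19.05 cm.
10/5 = 2 sts per cm; 19.05 × 2 = 38.10 sts.
Nearest multiple of 9 → 36.
7 inches = 17.78 cm; × 3.1 = 55.12 → 55 rows.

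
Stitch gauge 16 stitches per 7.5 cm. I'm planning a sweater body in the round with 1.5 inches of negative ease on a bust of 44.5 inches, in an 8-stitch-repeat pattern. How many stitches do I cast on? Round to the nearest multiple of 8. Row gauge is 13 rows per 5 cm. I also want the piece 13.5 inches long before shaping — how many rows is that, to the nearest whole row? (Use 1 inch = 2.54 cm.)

Cast on 232 stitches; work 89 rows.

Finished = 44.5 − 1.5 = 43 inches.
43 inches × 2.54 = 109.22 cm.
16/7.5 = 2.133 sts per cm; 109.22 × 2.133 = 233.00 sts.
Nearest multiple of 8 → 232.
13.5 inches = 34.29 cm; × 2.6 = 89.15 → 89 rows.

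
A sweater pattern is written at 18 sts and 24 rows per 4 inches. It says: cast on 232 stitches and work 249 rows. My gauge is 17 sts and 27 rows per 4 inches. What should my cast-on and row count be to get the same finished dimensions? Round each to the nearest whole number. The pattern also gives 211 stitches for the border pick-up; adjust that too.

Cast on 219 stitches; work 280 rows; border pick-up 199 stitches.

Stitches: 232 × 17/18 = 219.11 → 219.
Rows: 249 × 27/24 = 280.12 → 280.
border pick-up: 211 × 17/18 = 199.28 → 199.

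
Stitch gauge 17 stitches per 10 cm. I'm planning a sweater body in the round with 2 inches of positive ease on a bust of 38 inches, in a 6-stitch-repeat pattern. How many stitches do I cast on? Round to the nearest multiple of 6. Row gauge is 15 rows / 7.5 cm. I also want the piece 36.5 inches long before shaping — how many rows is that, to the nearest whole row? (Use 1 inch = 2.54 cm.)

Cast on 174 stitches; work 185 rows.

Finished = 38 + 2 = 40 inches.
40 inches × 2.54 = 101.60 cm.
17/10 = 1.7 sts per cm; 101.60 × 1.7 = 172.72 sts.
Nearest multiple of 6 → 174.
36.5 inches = 92.71 cm; × 2 = 185.42 → 185 rows.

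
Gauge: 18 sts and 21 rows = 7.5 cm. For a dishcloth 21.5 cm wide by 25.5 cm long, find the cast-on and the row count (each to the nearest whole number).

Cast on 52 stitches and work 71 rows.

Stitch gauge = 18/7.5 = 2.4 sts/cm; 21.5 × 2.4 = 51.60 → 52 sts.
Row gauge = 21/7.5 = 2.8 rows/cm; 25.5 × 2.8 = 71.40 → 71 rows.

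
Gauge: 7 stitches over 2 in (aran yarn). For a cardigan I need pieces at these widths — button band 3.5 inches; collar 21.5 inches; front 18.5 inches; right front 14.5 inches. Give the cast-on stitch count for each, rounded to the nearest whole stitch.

Rate = 7/2 = 3.5 sts per in.
button band: 3.5 × 3.5 = 12.25 → 12.
collar: 21.5 × 3.5 = 75.25 → 75.
front: 18.5 × 3.5 = 64.75 → 65.
right front: 14.5 × 3.5 = 50.75 → 51.

button band 12; collar 75; front 65; right front 51.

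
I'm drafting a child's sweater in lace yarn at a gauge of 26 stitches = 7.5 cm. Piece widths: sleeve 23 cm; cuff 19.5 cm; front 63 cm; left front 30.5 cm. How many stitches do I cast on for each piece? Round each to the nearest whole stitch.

sleeve 80; cuff 68; front 218; left front 106.

Rate = 26/7.5 = 3.467 sts per cm.
sleeve: 23 × 3.467 = 79.73 → 80.
cuff: 19.5 × 3.467 = 67.60 → 68.
front: 63 × 3.467 = 218.40 → 218.
left front: 30.5 × 3.467 = 105.73 → 106.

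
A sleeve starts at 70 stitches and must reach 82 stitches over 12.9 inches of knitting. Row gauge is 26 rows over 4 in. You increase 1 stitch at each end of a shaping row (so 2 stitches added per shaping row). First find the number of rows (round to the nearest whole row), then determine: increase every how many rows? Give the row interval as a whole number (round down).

Increase every 14th row.

Rows = 12.9 × 6.5 = 83.9 → 84 rows.
Stitches to add: 12 → 6 shaping rows (at 2 st each).
84 / 6 = 14.00 → every 14 rows.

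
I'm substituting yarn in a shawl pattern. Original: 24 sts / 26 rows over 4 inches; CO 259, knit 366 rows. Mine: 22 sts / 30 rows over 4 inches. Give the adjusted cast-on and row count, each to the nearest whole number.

Cast on 237 stitches; work 422 rows.

Stitches: 259 × 22/24 = 237.42 → 237.
Rows: 366 × 30/26 = 422.31 → 422.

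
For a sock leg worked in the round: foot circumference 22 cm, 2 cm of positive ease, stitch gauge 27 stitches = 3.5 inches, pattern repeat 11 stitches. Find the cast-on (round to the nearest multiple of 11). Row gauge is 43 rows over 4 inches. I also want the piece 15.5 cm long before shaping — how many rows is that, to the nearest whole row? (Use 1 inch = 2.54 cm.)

Finished = 22 + 2 = 24 cm.
24 cm × 1/2.54 = 9.45 inches.
27/3.5 = 7.714 sts per in; 9.45 × 7.714 = 72.89 sts.
Nearest multiple of 11 → 77.
15.5 cm = 6.10 inches; × 10.75 = 65.60 → 66 rows.

Cast on 77 stitches; work 66 rows.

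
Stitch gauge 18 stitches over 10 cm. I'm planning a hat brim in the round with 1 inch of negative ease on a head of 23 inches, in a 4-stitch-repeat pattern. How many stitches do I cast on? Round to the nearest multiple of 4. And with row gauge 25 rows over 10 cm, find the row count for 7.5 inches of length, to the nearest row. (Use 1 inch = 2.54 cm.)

Finished = 23 − 1 = 22 inches.
22 inches × 2.54 = 55.88 cm.
18/10 = 1.8 sts per cm; 55.88 × 1.8 = 100.58 sts.
Nearest multiple of 4 → 100.
7.5 inches = 19.05 cm; × 2.5 = 47.62 → 48 rows.

Cast on 100 stitches; work 48 rows.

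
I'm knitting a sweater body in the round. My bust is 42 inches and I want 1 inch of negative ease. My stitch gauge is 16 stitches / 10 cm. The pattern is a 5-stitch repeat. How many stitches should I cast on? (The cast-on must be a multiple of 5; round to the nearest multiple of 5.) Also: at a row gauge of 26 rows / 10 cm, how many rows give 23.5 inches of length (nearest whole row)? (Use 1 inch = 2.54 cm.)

Finished = 42 − 1 = 41 inches.
41 inches × 2.54 = 104.14 cm.
16/10 = 1.6 sts per cm; 104.14 × 1.6 = 166.62 sts.
Nearest multiple of 5 → 165.
23.5 inches = 59.69 cm; × 2.6 = 155.19 → 155 rows.

Cast on 165 stitches; work 155 rows.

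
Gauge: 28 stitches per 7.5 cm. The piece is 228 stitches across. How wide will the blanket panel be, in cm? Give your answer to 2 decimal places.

28 stitches / 7.5 cm = 3.733 stitches per cm.
228 / 3.733 = 61.071 cm.

61.07 cm.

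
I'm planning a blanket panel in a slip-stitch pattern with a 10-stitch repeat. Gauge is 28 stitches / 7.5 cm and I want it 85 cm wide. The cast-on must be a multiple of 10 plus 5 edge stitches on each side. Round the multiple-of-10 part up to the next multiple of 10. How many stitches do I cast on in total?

28 / 7.5 = 3.733 sts per cm.
85 × 3.733 = 317.33 sts.
Less 10 edge sts → 307.33 for the repeat.
Next multiple of 10: 310.
Add back 10 edge sts → 320.

Cast on 320 stitches.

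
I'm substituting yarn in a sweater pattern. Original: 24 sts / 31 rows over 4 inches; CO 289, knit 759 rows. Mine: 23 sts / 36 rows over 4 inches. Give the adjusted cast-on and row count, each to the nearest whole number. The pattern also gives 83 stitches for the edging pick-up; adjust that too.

Cast on 277 stitches; work 881 rows; edging pick-up 80 stitches.

Stitches: 289 × 23/24 = 276.96 → 277.
Rows: 759 × 36/31 = 881.42 → 881.
edging pick-up: 83 × 23/24 = 79.54 → 80.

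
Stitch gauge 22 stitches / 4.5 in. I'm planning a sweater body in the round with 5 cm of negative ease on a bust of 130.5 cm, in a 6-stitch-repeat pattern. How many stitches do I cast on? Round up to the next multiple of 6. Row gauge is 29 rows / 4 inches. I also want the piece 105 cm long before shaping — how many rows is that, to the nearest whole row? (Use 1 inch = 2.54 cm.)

Finished = 130.5 − 5 = 125.5 cm.
125.5 cm × 1/2.54 = 49.41 inches.
22/4.5 = 4.889 sts per in; 49.41 × 4.889 = 241.56 sts.
Next multiple of 6 → 246.
105 cm = 41.34 inches; × 7.25 = 299.70 → 300 rows.

Cast on 246 stitches; work 300 rows.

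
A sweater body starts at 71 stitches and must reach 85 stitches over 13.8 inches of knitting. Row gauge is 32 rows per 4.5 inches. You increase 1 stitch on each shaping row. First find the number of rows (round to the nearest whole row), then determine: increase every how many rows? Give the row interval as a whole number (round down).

Rows = 13.8 × 7.111 = 98.1 → 98 rows.
Stitches to add: 14 → 14 shaping rows (at 1 st each).
98 / 14 = 7.00 → every 7 rows.

Increase every 7th row.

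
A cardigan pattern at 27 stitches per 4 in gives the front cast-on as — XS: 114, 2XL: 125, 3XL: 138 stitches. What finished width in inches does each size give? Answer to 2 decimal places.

27/4 = 6.75 sts per in.
XS: 114 / 6.75 = 16.889 → 16.89 in.
2XL: 125 / 6.75 = 18.519 → 18.52 in.
3XL: 138 / 6.75 = 20.444 → 20.44 in.

XS 16.89 inches; 2XL 18.52 inches; 3XL 20.44 inches.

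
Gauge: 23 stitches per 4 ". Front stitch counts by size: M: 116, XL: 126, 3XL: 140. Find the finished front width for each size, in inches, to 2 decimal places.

23/4 = 5.75 sts per in.
M: 116 / 5.75 = 20.174 → 20.17 in.
XL: 126 / 5.75 = 21.913 → 21.91 in.
3XL: 140 / 5.75 = 24.348 → 24.35 in.

M 20.17 inches; XL 21.91 inches; 3XL 24.35 inches.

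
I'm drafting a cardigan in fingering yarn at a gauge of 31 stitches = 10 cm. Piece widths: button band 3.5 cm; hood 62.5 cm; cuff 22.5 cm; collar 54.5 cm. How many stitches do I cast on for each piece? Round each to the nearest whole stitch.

button band 11; hood 194; cuff 70; collar 169.

Rate = 31/10 = 3.1 sts per cm.
button band: 3.5 × 3.1 = 10.85 → 11.
hood: 62.5 × 3.1 = 193.75 → 194.
cuff: 22.5 × 3.1 = 69.75 → 70.
collar: 54.5 × 3.1 = 168.95 → 169.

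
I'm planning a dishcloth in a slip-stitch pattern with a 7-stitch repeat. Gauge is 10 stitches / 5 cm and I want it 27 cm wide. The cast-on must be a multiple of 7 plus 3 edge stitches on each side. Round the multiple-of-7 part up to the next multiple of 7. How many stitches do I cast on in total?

55 stitches.

10 / 5 = 2 sts per cm.
27 × 2 = 54.00 sts.
Less 6 edge sts → 48.00 for the repeat.
Next multiple of 7: 49.
Add back 6 edge sts → 55.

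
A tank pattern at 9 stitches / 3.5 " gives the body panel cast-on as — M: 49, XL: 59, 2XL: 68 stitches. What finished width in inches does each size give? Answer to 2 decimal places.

M 19.06 inches; XL 22.94 inches; 2XL 26.44 inches.

9/3.5 = 2.571 sts per in.
M: 49 / 2.571 = 19.056 → 19.06 in.
XL: 59 / 2.571 = 22.944 → 22.94 in.
2XL: 68 / 2.571 = 26.444 → 26.44 in.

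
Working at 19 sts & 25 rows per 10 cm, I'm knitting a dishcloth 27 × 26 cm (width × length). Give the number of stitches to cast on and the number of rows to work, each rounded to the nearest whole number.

Cast on 51 stitches and work 65 rows.

Stitch gauge = 19/10 = 1.9 sts/cm; 27 × 1.9 = 51.30 → 51 sts.
Row gauge = 25/10 = 2.5 rows/cm; 26 × 2.5 = 65.00 → 65 rows.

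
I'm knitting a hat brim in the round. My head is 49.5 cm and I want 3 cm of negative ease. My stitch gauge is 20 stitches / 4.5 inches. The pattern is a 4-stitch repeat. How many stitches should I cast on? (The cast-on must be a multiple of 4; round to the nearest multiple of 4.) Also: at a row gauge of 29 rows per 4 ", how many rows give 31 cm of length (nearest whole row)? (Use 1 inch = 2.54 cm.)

Cast on 80 stitches; work 88 rows.

Finished = 49.5 − 3 = 46.5 cm.
46.5 cm × 1/2.54 = 18.31 inches.
20/4.5 = 4.444 sts per in; 18.31 × 4.444 = 81.36 sts.
Nearest multiple of 4 → 80.
31 cm = 12.20 inches; × 7.25 = 88.48 → 88 rows.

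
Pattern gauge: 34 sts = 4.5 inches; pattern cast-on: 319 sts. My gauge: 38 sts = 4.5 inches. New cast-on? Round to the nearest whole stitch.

Scale factor = 38 / 34 = 1.118.
319 × 38 / 34 = 356.53 sts.
→ 357 sts.

Cast on 357 stitches.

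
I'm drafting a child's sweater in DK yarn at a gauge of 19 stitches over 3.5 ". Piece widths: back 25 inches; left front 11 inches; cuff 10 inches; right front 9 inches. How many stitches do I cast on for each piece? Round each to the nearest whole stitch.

back 136; left front 60; cuff 54; right front 49.

Rate = 19/3.5 = 5.429 sts per in.
back: 25 × 5.429 = 135.71 → 136.
left front: 11 × 5.429 = 59.71 → 60.
cuff: 10 × 5.429 = 54.29 → 54.
right front: 9 × 5.429 = 48.86 → 49.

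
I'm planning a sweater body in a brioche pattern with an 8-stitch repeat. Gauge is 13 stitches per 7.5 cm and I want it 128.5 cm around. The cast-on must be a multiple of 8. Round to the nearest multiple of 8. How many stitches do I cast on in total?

13 / 7.5 = 1.733 sts per cm.
128.5 × 1.733 = 222.73 sts.
Nearest multiple of 8: 224.

CO 224 sts.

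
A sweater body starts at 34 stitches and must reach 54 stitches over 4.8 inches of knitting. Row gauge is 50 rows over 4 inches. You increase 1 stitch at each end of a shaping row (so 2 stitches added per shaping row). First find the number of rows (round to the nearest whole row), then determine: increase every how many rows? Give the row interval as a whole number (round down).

Rows = 4.8 × 12.5 = 60.0 → 60 rows.
Stitches to add: 20 → 10 shaping rows (at 2 st each).
60 / 10 = 6.00 → every 6 rows.

Increase every 6th row.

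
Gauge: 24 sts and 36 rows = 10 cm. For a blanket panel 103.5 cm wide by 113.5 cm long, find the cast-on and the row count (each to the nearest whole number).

Cast on 248 stitches and work 409 rows.

Stitch gauge = 24/10 = 2.4 sts/cm; 103.5 × 2.4 = 248.40 → 248 sts.
Row gauge = 36/10 = 3.6 rows/cm; 113.5 × 3.6 = 408.60 → 409 rows.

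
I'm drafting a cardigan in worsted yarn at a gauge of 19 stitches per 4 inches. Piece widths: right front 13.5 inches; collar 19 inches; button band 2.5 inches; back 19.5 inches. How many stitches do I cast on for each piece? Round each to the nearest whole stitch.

Rate = 19/4 = 4.75 sts per in.
right front: 13.5 × 4.75 = 64.12 → 64.
collar: 19 × 4.75 = 90.25 → 90.
button band: 2.5 × 4.75 = 11.88 → 12.
back: 19.5 × 4.75 = 92.62 → 93.

right front 64; collar 90; button band 12; back 93.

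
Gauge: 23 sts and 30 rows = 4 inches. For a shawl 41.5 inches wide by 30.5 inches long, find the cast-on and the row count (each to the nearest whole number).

Cast on 239 stitches and work 229 rows.

Stitch gauge = 23/4 = 5.75 sts/in; 41.5 × 5.75 = 238.62 → 239 sts.
Row gauge = 30/4 = 7.5 rows/in; 30.5 × 7.5 = 228.75 → 229 rows.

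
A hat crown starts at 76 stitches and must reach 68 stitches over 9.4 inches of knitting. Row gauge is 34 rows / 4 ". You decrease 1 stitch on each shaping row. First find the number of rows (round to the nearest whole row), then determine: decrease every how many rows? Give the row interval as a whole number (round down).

Rows = 9.4 × 8.5 = 79.9 → 80 rows.
Stitches to remove: 8 → 8 shaping rows (at 1 st each).
80 / 8 = 10.00 → every 10 rows.

Decrease every 10th row.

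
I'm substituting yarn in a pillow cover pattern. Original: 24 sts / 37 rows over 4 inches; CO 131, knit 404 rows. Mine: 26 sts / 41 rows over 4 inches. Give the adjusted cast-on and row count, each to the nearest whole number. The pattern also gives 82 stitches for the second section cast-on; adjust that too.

Stitches: 131 × 26/24 = 141.92 → 142.
Rows: 404 × 41/37 = 447.68 → 448.
second section cast-on: 82 × 26/24 = 88.83 → 89.

Cast on 142 stitches; work 448 rows; second section cast-on 89 stitches.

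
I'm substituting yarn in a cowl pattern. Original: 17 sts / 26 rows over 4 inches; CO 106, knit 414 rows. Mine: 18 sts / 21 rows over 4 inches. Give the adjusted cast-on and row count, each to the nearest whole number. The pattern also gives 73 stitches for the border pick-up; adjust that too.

Cast on 112 stitches; work 334 rows; border pick-up 77 stitches.

Stitches: 106 × 18/17 = 112.24 → 112.
Rows: 414 × 21/26 = 334.38 → 334.
border pick-up: 73 × 18/17 = 77.29 → 77.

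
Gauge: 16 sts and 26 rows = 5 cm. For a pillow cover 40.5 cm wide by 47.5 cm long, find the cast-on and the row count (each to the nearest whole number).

Cast on 130 stitches and work 247 rows.

Stitch gauge = 16/5 = 3.2 sts/cm; 40.5 × 3.2 = 129.60 → 130 sts.
Row gauge = 26/5 = 5.2 rows/cm; 47.5 × 5.2 = 247.00 → 247 rows.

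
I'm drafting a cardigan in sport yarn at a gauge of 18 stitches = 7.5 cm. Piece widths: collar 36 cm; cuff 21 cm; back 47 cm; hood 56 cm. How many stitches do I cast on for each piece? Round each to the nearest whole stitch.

collar 86; cuff 50; back 113; hood 134.

Rate = 18/7.5 = 2.4 sts per cm.
collar: 36 × 2.4 = 86.40 → 86.
cuff: 21 × 2.4 = 50.40 → 50.
back: 47 × 2.4 = 112.80 → 113.
hood: 56 × 2.4 = 134.40 → 134.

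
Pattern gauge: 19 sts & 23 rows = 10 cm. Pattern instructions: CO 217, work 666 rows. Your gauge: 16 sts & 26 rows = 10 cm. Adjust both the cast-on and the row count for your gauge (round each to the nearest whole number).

Stitches: 217 × 16/19 = 182.74 → 183.
Rows: 666 × 26/23 = 752.87 → 753.

Cast on 183 stitches; work 753 rows.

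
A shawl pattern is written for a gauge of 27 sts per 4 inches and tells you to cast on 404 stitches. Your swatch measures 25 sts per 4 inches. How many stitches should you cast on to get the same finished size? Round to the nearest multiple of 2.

Cast on 374 stitches.

Scale factor = 25 / 27 = 0.926.
404 × 25 / 27 = 374.07 sts.
→ 374 sts.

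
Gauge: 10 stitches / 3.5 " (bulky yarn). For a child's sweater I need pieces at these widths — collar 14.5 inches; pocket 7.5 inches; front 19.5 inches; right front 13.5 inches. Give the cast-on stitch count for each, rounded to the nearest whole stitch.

collar 41; pocket 21; front 56; right front 39.

Rate = 10/3.5 = 2.857 sts per in.
collar: 14.5 × 2.857 = 41.43 → 41.
pocket: 7.5 × 2.857 = 21.43 → 21.
front: 19.5 × 2.857 = 55.71 → 56.
right front: 13.5 × 2.857 = 38.57 → 39.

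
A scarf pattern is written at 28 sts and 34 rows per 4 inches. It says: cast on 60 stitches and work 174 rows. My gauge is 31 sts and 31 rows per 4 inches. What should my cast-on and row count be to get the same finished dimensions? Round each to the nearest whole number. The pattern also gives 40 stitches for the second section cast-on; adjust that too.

Cast on 66 stitches; work 159 rows; second section cast-on 44 stitches.

Stitches: 60 × 31/28 = 66.43 → 66.
Rows: 174 × 31/34 = 158.65 → 159.
second section cast-on: 40 × 31/28 = 44.29 → 44.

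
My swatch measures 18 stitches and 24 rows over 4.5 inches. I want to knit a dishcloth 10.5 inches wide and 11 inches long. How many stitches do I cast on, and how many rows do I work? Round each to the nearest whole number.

Cast on 42 stitches and work 59 rows.

Stitch gauge = 18/4.5 = 4 sts/in; 10.5 × 4 = 42.00 → 42 sts.
Row gauge = 24/4.5 = 5.333 rows/in; 11 × 5.333 = 58.67 → 59 rows.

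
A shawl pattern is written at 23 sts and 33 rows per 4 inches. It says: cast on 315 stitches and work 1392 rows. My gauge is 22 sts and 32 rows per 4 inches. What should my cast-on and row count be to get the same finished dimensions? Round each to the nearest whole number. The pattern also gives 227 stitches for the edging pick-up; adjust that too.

Cast on 301 stitches; work 1350 rows; edging pick-up 217 stitches.

Stitches: 315 × 22/23 = 301.30 → 301.
Rows: 1392 × 32/33 = 1349.82 → 1350.
edging pick-up: 227 × 22/23 = 217.13 → 217.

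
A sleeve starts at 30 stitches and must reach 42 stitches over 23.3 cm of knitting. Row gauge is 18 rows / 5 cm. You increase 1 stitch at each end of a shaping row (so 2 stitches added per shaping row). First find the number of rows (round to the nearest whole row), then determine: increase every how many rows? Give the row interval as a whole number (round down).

Rows = 23.3 × 3.6 = 83.9 → 84 rows.
Stitches to add: 12 → 6 shaping rows (at 2 st each).
84 / 6 = 14.00 → every 14 rows.

Increase every 14th row.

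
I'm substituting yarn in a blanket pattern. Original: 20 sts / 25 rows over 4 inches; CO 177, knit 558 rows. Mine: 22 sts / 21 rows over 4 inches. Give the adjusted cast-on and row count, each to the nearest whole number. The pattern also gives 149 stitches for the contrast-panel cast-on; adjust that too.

Cast on 195 stitches; work 469 rows; contrast-panel cast-on 164 stitches.

Stitches: 177 × 22/20 = 194.70 → 195.
Rows: 558 × 21/25 = 468.72 → 469.
contrast-panel cast-on: 149 × 22/20 = 163.90 → 164.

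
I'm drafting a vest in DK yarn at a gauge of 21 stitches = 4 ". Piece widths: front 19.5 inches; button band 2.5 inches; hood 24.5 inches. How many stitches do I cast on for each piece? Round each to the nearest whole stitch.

front 102; button band 13; hood 129.

Rate = 21/4 = 5.25 sts per in.
front: 19.5 × 5.25 = 102.38 → 102.
button band: 2.5 × 5.25 = 13.12 → 13.
hood: 24.5 × 5.25 = 128.62 → 129.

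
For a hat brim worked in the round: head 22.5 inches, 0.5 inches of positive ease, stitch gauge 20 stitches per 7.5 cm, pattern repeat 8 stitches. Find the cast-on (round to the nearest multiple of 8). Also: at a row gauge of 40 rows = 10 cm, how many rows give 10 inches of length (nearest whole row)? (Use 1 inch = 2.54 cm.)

Cast on 152 stitches; work 102 rows.

Finished = 22.5 + 0.5 = 23 inches.
23 inches × 2.54 = 58.42 cm.
20/7.5 = 2.667 sts per cm; 58.42 × 2.667 = 155.79 sts.
Nearest multiple of 8 → 152.
10 inches = 25.40 cm; × 4 = 101.60 → 102 rows.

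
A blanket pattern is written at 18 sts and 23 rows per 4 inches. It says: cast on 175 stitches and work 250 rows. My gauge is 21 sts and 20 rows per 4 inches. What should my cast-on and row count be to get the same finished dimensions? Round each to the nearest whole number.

Cast on 204 stitches; work 217 rows.

Stitches: 175 × 21/18 = 204.17 → 204.
Rows: 250 × 20/23 = 217.39 → 217.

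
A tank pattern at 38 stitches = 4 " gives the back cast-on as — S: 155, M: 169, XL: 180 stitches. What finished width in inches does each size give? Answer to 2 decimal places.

38/4 = 9.5 sts per in.
S: 155 / 9.5 = 16.316 → 16.32 in.
M: 169 / 9.5 = 17.789 → 17.79 in.
XL: 180 / 9.5 = 18.947 → 18.95 in.

S 16.32 inches; M 17.79 inches; XL 18.95 inches.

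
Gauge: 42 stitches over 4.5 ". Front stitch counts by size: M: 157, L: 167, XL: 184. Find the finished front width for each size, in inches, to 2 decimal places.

42/4.5 = 9.333 sts per in.
M: 157 / 9.333 = 16.821 → 16.82 in.
L: 167 / 9.333 = 17.893 → 17.89 in.
XL: 184 / 9.333 = 19.714 → 19.71 in.

M 16.82 inches; L 17.89 inches; XL 19.71 inches.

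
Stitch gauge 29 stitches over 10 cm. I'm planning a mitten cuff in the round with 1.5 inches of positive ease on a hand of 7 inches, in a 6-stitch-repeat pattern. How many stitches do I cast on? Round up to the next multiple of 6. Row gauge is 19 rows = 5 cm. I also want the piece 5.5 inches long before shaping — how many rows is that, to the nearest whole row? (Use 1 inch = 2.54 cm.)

Cast on 66 stitches; work 53 rows.

Finished = 7 + 1.5 = 8.5 inches.
8.5 inches × 2.54 = 21.59 cm.
29/10 = 2.9 sts per cm; 21.59 × 2.9 = 62.61 sts.
Next multiple of 6 → 66.
5.5 inches = 13.97 cm; × 3.8 = 53.09 → 53 rows.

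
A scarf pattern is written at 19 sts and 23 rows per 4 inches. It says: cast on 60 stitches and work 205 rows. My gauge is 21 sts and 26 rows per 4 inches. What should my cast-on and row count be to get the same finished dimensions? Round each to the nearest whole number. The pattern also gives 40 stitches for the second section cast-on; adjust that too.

Stitches: 60 × 21/19 = 66.32 → 66.
Rows: 205 × 26/23 = 231.74 → 232.
second section cast-on: 40 × 21/19 = 44.21 → 44.

Cast on 66 stitches; work 232 rows; second section cast-on 44 stitches.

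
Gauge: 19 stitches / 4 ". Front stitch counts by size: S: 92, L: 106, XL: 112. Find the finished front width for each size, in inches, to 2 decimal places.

19/4 = 4.75 sts per in.
S: 92 / 4.75 = 19.368 → 19.37 in.
L: 106 / 4.75 = 22.316 → 22.32 in.
XL: 112 / 4.75 = 23.579 → 23.58 in.

S 19.37 inches; L 22.32 inches; XL 23.58 inches.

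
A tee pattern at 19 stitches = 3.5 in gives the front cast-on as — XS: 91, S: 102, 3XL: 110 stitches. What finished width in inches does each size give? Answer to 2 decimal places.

19/3.5 = 5.429 sts per in.
XS: 91 / 5.429 = 16.763 → 16.76 in.
S: 102 / 5.429 = 18.789 → 18.79 in.
3XL: 110 / 5.429 = 20.263 → 20.26 in.

XS 16.76 inches; S 18.79 inches; 3XL 20.26 inches.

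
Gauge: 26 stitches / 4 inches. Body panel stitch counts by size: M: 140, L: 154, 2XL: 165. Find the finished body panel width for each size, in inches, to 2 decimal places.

26/4 = 6.5 sts per in.
M: 140 / 6.5 = 21.538 → 21.54 in.
L: 154 / 6.5 = 23.692 → 23.69 in.
2XL: 165 / 6.5 = 25.385 → 25.38 in.

M 21.54 inches; L 23.69 inches; 2XL 25.38 inches.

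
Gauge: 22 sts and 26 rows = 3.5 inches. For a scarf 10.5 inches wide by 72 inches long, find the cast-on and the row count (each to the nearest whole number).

Cast on 66 stitches and work 535 rows.

Stitch gauge = 22/3.5 = 6.286 sts/in; 10.5 × 6.286 = 66.00 → 66 sts.
Row gauge = 26/3.5 = 7.429 rows/in; 72 × 7.429 = 534.86 → 535 rows.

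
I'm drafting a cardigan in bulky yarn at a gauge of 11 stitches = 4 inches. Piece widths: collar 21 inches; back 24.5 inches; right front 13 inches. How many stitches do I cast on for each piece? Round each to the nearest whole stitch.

collar 58; back 67; right front 36.

Rate = 11/4 = 2.75 sts per in.
collar: 21 × 2.75 = 57.75 → 58.
back: 24.5 × 2.75 = 67.38 → 67.
right front: 13 × 2.75 = 35.75 → 36.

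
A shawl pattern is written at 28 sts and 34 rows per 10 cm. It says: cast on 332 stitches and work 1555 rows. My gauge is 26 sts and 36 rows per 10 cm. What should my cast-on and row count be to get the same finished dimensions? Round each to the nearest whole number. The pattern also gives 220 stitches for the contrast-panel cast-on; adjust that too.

Stitches: 332 × 26/28 = 308.29 → 308.
Rows: 1555 × 36/34 = 1646.47 → 1646.
contrast-panel cast-on: 220 × 26/28 = 204.29 → 204.

Cast on 308 stitches; work 1646 rows; contrast-panel cast-on 204 stitches.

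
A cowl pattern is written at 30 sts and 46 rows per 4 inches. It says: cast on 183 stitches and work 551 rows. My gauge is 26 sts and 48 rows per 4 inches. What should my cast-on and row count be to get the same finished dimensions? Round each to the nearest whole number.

Cast on 159 stitches; work 575 rows.

Stitches: 183 × 26/30 = 158.60 → 159.
Rows: 551 × 48/46 = 574.96 → 575.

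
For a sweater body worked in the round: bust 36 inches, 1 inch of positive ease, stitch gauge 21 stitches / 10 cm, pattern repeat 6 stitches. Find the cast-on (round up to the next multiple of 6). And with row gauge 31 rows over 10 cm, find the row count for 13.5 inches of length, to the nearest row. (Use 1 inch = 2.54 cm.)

Cast on 198 stitches; work 106 rows.

Finished = 36 + 1 = 37 inches.
37 inches × 2.54 = 93.98 cm.
21/10 = 2.1 sts per cm; 93.98 × 2.1 = 197.36 sts.
Next multiple of 6 → 198.
13.5 inches = 34.29 cm; × 3.1 = 106.30 → 106 rows.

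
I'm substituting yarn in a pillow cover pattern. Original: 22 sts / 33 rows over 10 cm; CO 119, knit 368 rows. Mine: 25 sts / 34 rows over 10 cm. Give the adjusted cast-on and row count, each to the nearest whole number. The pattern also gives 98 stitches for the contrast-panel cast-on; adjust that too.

Cast on 135 stitches; work 379 rows; contrast-panel cast-on 111 stitches.

Stitches: 119 × 25/22 = 135.23 → 135.
Rows: 368 × 34/33 = 379.15 → 379.
contrast-panel cast-on: 98 × 25/22 = 111.36 → 111.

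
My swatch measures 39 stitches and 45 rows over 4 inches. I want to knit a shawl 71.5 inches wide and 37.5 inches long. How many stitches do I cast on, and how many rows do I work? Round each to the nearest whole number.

Cast on 697 stitches and work 422 rows.

Stitch gauge = 39/4 = 9.75 sts/in; 71.5 × 9.75 = 697.12 → 697 sts.
Row gauge = 45/4 = 11.25 rows/in; 37.5 × 11.25 = 421.88 → 422 rows.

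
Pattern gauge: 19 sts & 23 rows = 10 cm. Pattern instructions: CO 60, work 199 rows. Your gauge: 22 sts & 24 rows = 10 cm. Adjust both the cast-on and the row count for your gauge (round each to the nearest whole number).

Stitches: 60 × 22/19 = 69.47 → 69.
Rows: 199 × 24/23 = 207.65 → 208.

Cast on 69 stitches; work 208 rows.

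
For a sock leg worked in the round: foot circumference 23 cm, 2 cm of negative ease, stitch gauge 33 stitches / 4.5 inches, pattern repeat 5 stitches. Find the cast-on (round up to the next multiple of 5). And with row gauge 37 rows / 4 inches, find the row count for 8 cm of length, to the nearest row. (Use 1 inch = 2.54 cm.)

Cast on 65 stitches; work 29 rows.

Finished = 23 − 2 = 21 cm.
21 cm × 1/2.54 = 8.27 inches.
33/4.5 = 7.333 sts per in; 8.27 × 7.333 = 60.63 sts.
Next multiple of 5 → 65.
8 cm = 3.15 inches; × 9.25 = 29.13 → 29 rows.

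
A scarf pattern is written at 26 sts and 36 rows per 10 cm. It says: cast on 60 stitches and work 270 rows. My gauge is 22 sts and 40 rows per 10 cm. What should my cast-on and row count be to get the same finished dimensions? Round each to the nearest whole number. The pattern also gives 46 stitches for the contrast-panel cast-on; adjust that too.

Cast on 51 stitches; work 300 rows; contrast-panel cast-on 39 stitches.

Stitches: 60 × 22/26 = 50.77 → 51.
Rows: 270 × 40/36 = 300.00 → 300.
contrast-panel cast-on: 46 × 22/26 = 38.92 → 39.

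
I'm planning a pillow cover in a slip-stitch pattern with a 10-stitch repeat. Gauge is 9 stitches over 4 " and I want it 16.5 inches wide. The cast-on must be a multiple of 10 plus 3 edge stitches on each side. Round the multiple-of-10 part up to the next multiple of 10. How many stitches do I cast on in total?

Cast on 46 stitches.

9 / 4 = 2.25 sts per inch.
16.5 × 2.25 = 37.12 sts.
Less 6 edge sts → 31.12 for the repeat.
Next multiple of 10: 40.
Add back 6 edge sts → 46.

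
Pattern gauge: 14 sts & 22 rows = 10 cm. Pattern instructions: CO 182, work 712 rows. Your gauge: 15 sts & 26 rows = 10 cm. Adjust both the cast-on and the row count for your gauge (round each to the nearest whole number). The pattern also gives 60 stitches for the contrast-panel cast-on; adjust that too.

Cast on 195 stitches; work 841 rows; contrast-panel cast-on 64 stitches.

Stitches: 182 × 15/14 = 195.00 → 195.
Rows: 712 × 26/22 = 841.45 → 841.
contrast-panel cast-on: 60 × 15/14 = 64.29 → 64.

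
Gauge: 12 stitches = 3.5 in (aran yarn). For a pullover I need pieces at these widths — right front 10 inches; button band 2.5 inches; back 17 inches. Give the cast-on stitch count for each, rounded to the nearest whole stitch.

Rate = 12/3.5 = 3.429 sts per in.
right front: 10 × 3.429 = 34.29 → 34.
button band: 2.5 × 3.429 = 8.57 → 9.
back: 17 × 3.429 = 58.29 → 58.

right front 34; button band 9; back 58.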